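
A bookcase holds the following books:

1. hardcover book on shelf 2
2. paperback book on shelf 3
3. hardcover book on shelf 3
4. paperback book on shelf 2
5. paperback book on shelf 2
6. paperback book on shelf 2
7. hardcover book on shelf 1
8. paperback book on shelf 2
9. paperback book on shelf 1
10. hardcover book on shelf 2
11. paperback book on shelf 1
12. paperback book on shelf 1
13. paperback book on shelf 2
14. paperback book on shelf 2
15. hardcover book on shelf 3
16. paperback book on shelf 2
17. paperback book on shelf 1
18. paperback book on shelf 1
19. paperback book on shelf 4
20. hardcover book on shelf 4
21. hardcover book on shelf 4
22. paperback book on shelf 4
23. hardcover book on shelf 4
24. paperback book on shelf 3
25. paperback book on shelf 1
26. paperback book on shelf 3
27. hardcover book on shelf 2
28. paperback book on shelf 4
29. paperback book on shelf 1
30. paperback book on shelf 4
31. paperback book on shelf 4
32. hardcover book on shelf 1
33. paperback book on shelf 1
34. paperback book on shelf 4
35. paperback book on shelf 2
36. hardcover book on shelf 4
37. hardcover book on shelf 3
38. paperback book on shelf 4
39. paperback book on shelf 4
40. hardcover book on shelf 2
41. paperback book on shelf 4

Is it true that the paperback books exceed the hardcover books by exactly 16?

There are 28 paperback books.
There are 13 hardcover books.
The claim requires 28 − 13 (= 15) to equal 16, which does not hold.

False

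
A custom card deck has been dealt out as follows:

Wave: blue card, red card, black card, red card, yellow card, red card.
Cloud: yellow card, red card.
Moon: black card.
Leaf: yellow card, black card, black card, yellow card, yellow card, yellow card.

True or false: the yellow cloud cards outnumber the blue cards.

yellow cloud cards: 1.
blue cards: 1.
The claim requires 1 > 1, which does not hold.

False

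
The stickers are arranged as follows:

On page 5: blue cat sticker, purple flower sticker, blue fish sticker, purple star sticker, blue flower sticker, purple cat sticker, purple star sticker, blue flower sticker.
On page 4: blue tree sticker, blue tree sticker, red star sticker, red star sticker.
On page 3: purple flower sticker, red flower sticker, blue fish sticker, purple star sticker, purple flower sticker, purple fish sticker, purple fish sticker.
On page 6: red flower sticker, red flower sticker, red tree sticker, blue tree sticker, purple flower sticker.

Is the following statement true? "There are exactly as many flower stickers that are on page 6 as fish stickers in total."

|flower stickers on page 6| = 3.
|fish stickers| = 4.
The claim requires 3 = 4, which does not hold.

False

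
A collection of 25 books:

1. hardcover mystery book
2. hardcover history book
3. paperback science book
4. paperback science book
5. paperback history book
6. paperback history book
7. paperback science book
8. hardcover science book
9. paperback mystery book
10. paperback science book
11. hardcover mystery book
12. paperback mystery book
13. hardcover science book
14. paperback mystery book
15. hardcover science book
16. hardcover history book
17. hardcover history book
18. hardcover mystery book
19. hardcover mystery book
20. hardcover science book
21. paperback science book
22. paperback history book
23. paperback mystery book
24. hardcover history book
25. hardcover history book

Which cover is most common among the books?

hardcover

Counts by cover: hardcover 13, paperback 12.
The maximum is 13, held uniquely by hardcover.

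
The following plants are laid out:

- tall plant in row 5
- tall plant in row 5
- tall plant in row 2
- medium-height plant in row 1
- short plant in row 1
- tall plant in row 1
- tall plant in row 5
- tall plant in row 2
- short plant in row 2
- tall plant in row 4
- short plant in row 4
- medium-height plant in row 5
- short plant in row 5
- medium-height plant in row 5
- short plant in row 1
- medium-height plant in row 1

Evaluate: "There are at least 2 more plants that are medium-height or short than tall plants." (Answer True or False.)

plants that are medium-height or short: 9.
tall plants: 7.
The claim requires 9 − 7 = 2 ≥ 2, which holds.

True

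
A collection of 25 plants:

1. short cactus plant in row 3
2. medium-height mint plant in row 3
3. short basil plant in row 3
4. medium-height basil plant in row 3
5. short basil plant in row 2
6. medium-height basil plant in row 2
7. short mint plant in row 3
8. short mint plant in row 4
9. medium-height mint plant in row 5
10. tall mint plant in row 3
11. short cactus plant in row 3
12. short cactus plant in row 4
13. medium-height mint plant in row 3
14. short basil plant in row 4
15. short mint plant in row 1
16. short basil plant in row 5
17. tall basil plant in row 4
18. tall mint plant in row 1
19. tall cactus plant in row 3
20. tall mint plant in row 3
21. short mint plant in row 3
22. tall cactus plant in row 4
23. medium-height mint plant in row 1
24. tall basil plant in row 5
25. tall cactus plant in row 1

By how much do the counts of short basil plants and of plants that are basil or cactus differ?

10

short basil plants: 4. plants that are basil or cactus: 14.
|4 − 14| = 14 − 4 = 10.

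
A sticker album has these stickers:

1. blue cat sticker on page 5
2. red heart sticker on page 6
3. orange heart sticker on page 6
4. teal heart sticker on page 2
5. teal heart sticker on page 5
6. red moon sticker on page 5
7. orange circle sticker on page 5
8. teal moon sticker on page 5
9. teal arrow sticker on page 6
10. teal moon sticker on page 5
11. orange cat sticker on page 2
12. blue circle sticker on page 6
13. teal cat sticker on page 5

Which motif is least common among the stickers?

arrow

Counts by motif: heart 4, cat 3, moon 3, circle 2, arrow 1.
The minimum is 1, held uniquely by arrow.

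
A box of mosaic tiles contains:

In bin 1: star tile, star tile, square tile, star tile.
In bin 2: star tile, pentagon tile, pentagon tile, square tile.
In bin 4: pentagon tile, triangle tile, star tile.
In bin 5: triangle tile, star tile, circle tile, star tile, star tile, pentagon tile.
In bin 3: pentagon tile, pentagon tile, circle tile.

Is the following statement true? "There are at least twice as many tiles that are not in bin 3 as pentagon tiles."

There are 17 tiles that are not in bin 3.
There are 6 pentagon tiles.
The claim requires 17 ≥ 2 × 6 = 12, which holds.

True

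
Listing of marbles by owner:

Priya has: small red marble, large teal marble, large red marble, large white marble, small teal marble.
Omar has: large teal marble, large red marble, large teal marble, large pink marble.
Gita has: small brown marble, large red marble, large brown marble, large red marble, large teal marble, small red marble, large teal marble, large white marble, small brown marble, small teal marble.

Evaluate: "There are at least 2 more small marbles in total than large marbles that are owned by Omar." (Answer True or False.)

True

small marbles: 6.
large marbles owned by Omar: 4.
The claim requires 6 − 4 = 2 ≥ 2, which holds.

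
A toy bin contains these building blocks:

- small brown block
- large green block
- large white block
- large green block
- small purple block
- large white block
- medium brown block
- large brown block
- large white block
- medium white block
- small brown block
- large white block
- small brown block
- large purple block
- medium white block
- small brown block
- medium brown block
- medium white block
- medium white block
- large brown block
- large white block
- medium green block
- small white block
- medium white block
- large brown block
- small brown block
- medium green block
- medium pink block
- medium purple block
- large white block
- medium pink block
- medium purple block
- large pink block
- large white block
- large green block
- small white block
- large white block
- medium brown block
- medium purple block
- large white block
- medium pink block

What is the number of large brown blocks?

3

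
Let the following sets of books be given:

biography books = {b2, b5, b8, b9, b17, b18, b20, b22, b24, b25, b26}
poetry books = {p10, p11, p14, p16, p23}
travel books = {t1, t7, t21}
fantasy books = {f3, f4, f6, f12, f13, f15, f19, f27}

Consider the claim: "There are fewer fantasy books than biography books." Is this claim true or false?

|fantasy books| = 8.
|biography books| = 11.
The claim requires 8 < 11, which holds.

True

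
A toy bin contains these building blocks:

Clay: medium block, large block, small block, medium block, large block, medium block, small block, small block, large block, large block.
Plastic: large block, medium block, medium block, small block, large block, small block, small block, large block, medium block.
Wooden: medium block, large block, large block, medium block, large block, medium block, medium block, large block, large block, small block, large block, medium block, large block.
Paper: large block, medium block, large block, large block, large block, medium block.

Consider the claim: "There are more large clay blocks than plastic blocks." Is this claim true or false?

False

There are 4 large clay blocks.
There are 9 plastic blocks.
The claim requires 4 > 9, which does not hold.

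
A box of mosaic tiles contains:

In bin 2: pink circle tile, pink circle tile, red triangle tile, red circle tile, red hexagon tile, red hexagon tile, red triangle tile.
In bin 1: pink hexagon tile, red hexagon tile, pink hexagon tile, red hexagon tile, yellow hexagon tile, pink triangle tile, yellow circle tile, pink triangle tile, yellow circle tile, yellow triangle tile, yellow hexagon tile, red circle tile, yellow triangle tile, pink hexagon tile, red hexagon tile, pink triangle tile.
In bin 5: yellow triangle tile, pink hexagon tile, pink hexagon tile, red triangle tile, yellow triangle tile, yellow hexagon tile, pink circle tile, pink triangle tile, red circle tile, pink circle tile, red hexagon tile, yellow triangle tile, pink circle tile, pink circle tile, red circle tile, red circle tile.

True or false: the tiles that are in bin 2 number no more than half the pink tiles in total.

|tiles in bin 2| = 7.
|pink tiles| = 15.
The claim requires 2 × 7 = 14 ≤ 15, which holds.

True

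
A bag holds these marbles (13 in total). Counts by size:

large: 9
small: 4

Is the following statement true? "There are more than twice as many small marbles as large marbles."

There are 4 small marbles.
There are 9 large marbles.
The claim requires 4 > 2 × 9 = 18, which does not hold.

False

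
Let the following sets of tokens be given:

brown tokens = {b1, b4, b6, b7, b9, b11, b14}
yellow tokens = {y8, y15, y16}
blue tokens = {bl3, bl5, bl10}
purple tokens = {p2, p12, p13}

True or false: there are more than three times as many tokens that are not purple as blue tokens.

|tokens that are not purple| = 13.
|blue tokens| = 3.
The claim requires 13 > 3 × 3 = 9, which holds.

True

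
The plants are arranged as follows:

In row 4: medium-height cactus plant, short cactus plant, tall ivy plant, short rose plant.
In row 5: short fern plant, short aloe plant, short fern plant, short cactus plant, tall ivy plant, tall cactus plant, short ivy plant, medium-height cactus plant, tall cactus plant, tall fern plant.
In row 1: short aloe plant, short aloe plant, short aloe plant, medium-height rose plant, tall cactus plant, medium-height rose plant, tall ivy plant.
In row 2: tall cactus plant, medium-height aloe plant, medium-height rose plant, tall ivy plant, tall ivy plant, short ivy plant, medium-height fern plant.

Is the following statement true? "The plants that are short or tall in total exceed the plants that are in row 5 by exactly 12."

|plants that are short or tall| = 21.
|plants in row 5| = 10.
The claim requires 21 − 10 (= 11) to equal 12, which does not hold.

False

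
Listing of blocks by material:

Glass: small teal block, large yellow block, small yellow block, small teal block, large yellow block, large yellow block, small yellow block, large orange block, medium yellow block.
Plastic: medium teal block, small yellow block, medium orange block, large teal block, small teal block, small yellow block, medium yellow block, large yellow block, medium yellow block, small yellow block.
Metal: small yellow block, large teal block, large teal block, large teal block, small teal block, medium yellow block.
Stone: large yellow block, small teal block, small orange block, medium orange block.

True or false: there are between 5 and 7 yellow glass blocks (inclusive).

True

|yellow glass blocks| = 6.
The claim requires 5 ≤ 6 ≤ 7, which holds.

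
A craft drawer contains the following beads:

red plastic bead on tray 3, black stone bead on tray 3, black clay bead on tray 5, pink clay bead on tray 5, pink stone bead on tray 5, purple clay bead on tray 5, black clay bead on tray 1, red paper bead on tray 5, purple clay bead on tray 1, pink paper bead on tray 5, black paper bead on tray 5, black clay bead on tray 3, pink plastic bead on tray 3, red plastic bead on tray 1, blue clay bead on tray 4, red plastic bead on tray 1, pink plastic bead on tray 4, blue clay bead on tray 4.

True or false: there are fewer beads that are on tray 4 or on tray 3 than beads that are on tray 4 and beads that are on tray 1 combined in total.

beads on tray 4 or on tray 3: 7.
beads on tray 4: 3; beads on tray 1: 4; combined: 3 + 4 = 7.
The claim requires 7 < 7, which does not hold.

False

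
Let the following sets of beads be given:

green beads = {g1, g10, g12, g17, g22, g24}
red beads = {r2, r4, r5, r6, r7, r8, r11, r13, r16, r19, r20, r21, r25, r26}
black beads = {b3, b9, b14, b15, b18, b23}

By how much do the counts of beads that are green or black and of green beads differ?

beads that are green or black: 12. green beads: 6.
|12 − 6| = 12 − 6 = 6.

6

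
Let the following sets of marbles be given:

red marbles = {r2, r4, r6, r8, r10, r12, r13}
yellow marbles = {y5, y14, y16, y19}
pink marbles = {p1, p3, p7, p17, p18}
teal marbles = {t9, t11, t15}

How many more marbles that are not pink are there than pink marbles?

marbles that are not pink: 14.
pink marbles: 5.
14 − 5 = 9.

9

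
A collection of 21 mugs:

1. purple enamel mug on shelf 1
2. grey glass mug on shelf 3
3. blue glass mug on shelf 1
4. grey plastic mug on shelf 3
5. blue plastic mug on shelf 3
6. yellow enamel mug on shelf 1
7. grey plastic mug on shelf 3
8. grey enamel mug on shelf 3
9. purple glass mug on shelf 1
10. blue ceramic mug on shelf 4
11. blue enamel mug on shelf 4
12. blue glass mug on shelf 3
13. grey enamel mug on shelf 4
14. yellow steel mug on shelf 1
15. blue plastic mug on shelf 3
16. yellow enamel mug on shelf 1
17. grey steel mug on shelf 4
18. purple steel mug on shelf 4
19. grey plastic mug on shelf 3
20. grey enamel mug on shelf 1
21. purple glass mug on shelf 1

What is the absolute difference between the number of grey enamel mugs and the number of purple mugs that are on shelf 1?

0

grey enamel mugs: 3. purple mugs on shelf 1: 3.
|3 − 3| = 3 − 3 = 0.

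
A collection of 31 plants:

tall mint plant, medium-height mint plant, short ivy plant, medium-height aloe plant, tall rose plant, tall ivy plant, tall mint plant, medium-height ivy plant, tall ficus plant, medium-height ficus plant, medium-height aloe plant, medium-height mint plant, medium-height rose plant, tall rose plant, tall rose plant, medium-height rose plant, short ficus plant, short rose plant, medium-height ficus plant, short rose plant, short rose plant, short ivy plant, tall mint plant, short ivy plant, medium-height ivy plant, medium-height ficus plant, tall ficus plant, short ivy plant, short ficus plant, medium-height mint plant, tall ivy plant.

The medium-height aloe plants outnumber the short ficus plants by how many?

0

medium-height aloe plants: 2.
short ficus plants: 2.
2 − 2 = 0.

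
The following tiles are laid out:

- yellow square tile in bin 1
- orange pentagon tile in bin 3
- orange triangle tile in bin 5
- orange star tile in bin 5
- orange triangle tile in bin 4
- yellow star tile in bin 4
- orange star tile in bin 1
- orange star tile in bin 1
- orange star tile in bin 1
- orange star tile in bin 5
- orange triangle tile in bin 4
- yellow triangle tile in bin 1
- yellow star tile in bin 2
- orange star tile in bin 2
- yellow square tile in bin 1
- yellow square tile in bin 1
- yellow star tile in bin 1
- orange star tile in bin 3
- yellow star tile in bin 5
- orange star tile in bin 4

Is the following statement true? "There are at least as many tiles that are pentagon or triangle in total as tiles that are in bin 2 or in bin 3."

True

|tiles that are pentagon or triangle| = 5.
|tiles in bin 2 or in bin 3| = 4.
The claim requires 5 ≥ 4, which holds.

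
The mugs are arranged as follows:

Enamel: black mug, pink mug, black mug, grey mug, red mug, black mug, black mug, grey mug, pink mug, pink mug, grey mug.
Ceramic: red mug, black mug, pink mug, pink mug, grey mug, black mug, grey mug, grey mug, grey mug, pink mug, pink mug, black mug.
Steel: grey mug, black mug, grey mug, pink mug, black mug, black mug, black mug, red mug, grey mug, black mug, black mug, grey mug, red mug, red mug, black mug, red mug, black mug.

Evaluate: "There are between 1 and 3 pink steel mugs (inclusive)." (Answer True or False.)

True

pink steel mugs: 1.
The claim requires 1 ≤ 1 ≤ 3, which holds.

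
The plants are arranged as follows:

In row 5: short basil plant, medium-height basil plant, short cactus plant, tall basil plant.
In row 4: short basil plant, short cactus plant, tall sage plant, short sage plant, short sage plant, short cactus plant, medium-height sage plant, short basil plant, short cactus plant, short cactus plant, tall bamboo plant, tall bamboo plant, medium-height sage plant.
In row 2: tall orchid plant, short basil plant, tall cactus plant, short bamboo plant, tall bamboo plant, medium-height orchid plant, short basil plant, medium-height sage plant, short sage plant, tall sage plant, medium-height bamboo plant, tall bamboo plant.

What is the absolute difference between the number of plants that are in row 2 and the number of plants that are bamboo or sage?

2

plants in row 2: 12. plants that are bamboo or sage: 14.
|12 − 14| = 14 − 12 = 2.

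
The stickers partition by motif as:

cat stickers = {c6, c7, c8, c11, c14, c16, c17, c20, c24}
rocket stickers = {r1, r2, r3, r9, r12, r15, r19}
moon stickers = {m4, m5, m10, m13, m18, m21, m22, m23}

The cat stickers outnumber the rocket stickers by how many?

cat stickers: 9.
rocket stickers: 7.
9 − 7 = 2.

2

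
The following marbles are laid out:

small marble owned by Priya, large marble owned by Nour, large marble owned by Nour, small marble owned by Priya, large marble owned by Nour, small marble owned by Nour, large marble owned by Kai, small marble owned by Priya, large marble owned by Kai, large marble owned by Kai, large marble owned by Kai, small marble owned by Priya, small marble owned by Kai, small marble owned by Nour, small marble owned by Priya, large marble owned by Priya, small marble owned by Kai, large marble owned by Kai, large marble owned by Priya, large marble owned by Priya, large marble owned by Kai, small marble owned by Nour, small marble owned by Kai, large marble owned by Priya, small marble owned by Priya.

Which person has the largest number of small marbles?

Priya

Counts by owner (restricted to small marbles): Priya→6, Nour→3, Kai→3.
The maximum is 6, held uniquely by Priya.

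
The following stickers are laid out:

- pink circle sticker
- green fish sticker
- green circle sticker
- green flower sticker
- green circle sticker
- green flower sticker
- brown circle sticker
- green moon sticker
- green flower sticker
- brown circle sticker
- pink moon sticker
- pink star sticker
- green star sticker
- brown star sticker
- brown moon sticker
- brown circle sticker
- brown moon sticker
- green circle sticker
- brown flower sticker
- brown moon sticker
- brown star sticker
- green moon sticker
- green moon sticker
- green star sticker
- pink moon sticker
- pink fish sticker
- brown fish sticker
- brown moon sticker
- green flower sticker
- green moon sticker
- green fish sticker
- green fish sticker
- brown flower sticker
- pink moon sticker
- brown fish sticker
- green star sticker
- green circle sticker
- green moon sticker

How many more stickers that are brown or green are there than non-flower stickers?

stickers that are brown or green: 32.
non-flower stickers: 32.
32 − 32 = 0.

0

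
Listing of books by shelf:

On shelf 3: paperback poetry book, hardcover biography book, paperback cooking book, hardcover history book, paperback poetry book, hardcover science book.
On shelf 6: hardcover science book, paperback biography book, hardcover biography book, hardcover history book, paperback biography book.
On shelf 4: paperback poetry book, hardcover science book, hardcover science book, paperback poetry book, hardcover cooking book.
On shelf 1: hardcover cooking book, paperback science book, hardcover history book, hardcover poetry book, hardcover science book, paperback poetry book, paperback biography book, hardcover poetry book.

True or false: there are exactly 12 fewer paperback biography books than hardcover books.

False

There are 3 paperback biography books.
There are 14 hardcover books.
The claim requires 14 − 3 (= 11) to equal 12, which does not hold.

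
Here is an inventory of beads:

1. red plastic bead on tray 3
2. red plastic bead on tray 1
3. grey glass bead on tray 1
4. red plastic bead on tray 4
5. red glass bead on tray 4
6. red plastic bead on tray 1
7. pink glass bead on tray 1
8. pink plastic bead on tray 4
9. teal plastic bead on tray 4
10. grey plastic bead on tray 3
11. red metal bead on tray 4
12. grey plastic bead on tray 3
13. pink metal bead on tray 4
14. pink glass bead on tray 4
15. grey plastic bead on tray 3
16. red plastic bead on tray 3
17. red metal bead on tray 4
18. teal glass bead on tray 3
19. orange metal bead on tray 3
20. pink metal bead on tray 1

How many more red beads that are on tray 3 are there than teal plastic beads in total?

red beads on tray 3: 2.
teal plastic beads: 1.
2 − 1 = 1.

1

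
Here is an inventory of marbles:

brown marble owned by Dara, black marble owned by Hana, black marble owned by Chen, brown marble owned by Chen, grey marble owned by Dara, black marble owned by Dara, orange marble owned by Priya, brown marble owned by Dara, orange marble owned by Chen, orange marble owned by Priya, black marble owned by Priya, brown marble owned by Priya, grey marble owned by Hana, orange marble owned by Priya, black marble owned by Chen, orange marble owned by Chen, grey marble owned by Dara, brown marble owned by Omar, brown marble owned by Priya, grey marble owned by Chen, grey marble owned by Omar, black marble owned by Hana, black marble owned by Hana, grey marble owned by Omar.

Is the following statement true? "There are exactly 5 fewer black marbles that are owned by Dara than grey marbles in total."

True

|black marbles owned by Dara| = 1.
|grey marbles| = 6.
The claim requires 6 − 1 (= 5) to equal 5, which holds.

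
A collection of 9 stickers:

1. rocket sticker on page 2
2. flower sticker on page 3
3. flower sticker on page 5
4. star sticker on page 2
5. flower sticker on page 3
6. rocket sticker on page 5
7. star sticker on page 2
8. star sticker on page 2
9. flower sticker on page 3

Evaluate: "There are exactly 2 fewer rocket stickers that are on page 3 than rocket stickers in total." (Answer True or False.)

True

|rocket stickers on page 3| = 0.
|rocket stickers| = 2.
The claim requires 2 − 0 (= 2) to equal 2, which holds.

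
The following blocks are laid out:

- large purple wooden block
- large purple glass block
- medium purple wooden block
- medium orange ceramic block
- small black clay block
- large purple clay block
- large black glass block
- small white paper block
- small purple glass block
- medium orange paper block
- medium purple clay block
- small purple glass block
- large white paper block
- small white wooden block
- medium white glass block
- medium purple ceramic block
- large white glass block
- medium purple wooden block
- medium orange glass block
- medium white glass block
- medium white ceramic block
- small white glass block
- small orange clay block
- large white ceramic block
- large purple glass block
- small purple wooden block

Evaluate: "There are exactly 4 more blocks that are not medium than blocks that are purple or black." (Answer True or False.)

False

blocks that are not medium: 16.
blocks that are purple or black: 13.
The claim requires 16 − 13 (= 3) to equal 4, which does not hold.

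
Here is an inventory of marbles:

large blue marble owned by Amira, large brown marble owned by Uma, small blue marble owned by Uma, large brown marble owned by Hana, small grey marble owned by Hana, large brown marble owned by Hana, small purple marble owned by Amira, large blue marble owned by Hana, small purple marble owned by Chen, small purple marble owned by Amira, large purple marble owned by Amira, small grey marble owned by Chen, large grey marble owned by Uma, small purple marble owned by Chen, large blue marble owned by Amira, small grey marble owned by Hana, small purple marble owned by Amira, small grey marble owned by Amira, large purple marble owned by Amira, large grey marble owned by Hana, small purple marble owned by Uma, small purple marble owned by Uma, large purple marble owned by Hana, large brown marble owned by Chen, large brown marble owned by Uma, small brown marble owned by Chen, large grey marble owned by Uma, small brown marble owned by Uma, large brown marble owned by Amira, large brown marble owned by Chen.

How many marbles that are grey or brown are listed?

brown: 9; grey: 7; together 9 + 7 = 16.

16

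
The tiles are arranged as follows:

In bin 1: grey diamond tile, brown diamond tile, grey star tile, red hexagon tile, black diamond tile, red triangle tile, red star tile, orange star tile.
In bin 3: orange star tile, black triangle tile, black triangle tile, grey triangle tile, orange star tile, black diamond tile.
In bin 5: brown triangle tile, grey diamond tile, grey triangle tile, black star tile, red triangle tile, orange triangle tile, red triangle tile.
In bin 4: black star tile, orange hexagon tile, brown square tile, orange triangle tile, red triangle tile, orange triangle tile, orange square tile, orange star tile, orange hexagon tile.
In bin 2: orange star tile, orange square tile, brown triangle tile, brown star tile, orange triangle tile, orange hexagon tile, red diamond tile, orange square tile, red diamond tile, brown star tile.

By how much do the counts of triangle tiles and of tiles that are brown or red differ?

triangle tiles: 14. tiles that are brown or red: 14.
|14 − 14| = 14 − 14 = 0.

0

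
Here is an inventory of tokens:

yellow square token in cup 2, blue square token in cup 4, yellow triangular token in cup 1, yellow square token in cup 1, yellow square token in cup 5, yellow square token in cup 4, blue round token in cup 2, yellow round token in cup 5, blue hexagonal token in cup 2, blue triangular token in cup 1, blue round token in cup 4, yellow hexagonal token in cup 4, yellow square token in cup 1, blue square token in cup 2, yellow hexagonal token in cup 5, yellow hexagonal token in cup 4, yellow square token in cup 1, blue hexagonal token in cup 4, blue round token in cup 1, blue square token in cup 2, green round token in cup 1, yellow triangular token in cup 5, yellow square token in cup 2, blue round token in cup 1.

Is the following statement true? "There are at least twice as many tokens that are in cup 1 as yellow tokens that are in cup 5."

True

|tokens in cup 1| = 8.
|yellow tokens in cup 5| = 4.
The claim requires 8 ≥ 2 × 4 = 8, which holds.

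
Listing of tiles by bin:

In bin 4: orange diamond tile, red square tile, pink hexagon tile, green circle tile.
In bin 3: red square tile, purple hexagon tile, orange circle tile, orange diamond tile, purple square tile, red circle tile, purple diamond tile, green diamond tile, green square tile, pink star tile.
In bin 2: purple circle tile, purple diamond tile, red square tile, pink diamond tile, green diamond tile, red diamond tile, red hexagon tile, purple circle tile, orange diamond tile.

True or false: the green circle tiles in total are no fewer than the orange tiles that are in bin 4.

green circle tiles: 1.
orange tiles in bin 4: 1.
The claim requires 1 ≥ 1, which holds.

True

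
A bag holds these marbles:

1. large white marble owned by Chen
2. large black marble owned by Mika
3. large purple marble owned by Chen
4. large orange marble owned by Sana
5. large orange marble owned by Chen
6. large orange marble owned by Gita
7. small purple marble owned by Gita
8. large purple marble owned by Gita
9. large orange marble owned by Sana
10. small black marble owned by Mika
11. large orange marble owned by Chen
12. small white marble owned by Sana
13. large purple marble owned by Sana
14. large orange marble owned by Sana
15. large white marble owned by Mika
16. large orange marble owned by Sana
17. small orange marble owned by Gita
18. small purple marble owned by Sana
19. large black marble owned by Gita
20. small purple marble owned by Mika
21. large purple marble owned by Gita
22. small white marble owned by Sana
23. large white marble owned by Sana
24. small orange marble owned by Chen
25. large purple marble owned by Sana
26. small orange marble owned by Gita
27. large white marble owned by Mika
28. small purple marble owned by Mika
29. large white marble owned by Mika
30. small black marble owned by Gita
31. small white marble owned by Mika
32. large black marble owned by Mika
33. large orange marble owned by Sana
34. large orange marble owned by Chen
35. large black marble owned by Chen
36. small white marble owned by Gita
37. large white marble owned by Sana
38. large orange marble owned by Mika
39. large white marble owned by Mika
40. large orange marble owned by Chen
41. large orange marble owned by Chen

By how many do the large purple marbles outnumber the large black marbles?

large purple marbles: 5.
large black marbles: 4.
5 − 4 = 1.

1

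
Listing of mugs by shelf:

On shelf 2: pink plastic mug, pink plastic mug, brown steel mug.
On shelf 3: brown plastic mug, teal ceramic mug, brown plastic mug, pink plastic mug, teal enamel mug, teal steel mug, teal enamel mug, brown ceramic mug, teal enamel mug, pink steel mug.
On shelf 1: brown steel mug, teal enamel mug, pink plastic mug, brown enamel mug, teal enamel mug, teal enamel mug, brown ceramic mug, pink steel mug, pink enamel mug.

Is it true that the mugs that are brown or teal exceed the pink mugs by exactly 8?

True

There are 15 mugs that are brown or teal.
There are 7 pink mugs.
The claim requires 15 − 7 (= 8) to equal 8, which holds.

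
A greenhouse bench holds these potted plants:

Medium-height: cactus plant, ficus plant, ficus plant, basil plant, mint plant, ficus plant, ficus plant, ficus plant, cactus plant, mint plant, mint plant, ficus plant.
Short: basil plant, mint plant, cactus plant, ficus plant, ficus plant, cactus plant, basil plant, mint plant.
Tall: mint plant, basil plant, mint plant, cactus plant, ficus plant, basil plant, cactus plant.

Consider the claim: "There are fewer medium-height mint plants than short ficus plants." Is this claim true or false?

False

medium-height mint plants: 3.
short ficus plants: 2.
The claim requires 3 < 2, which does not hold.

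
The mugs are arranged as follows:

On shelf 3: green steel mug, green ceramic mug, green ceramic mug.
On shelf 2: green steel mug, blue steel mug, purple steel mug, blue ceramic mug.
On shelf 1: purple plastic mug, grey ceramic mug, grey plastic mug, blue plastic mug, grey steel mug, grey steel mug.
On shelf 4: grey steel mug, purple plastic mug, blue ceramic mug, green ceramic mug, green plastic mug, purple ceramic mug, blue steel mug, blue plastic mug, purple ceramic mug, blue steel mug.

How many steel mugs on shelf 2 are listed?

3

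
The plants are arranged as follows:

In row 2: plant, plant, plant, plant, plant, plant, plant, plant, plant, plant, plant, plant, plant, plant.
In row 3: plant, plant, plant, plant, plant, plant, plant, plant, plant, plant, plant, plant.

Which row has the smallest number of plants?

Counts by row: row 2→14, row 3→12.
The minimum is 12, held uniquely by row 3.

row 3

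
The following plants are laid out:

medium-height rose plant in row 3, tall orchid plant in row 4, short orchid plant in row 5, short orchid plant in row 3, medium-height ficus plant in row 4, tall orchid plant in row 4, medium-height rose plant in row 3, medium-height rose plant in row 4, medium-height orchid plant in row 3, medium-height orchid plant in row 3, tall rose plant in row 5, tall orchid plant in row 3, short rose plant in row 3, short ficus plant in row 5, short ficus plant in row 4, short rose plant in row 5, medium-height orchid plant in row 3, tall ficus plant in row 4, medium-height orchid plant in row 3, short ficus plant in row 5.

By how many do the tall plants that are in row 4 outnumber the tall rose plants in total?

2

tall plants in row 4: 3.
tall rose plants: 1.
3 − 1 = 2.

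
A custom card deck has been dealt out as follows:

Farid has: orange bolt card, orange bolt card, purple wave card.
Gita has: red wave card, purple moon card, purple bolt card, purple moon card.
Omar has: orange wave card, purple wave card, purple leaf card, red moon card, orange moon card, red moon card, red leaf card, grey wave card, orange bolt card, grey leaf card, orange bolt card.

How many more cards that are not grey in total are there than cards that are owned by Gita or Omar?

1

cards that are not grey: 16.
cards owned by Gita or Omar: 15.
16 − 15 = 1.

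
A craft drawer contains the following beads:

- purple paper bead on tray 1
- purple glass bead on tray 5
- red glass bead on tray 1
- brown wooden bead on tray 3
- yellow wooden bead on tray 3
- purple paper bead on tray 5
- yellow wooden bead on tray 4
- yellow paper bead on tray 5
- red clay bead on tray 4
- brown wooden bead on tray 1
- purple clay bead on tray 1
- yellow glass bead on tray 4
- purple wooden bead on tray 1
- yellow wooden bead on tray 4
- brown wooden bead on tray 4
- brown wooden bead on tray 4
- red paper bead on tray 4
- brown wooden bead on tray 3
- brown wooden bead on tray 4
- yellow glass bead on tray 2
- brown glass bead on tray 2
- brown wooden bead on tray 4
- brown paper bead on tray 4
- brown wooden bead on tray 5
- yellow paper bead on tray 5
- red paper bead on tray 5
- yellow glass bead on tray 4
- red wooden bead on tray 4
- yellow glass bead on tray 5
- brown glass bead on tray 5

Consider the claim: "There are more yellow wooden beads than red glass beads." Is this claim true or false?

True

yellow wooden beads: 3.
red glass beads: 1.
The claim requires 3 > 1, which holds.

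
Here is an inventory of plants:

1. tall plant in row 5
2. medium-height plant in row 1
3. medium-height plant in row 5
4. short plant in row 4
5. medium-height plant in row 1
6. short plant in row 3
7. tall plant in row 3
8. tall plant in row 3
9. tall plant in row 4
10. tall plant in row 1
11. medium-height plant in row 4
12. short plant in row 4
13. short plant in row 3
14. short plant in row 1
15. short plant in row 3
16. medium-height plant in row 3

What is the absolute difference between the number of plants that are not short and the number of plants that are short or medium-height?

plants that are not short: 10. plants that are short or medium-height: 11.
|10 − 11| = 11 − 10 = 1.

1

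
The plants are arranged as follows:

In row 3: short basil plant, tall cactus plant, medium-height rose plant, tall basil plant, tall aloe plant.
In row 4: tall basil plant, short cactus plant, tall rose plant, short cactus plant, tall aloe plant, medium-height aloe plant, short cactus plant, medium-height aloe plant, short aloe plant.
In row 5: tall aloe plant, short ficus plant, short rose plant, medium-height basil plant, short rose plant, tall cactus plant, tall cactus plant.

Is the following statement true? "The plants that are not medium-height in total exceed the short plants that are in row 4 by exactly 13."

plants that are not medium-height: 17.
short plants in row 4: 4.
The claim requires 17 − 4 (= 13) to equal 13, which holds.

True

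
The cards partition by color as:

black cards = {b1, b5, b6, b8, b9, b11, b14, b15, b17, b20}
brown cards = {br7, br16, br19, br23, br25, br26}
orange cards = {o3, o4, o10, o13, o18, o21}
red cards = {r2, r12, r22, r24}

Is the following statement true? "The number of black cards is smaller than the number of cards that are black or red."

black cards: 10.
cards that are black or red: 14.
The claim requires 10 < 14, which holds.

True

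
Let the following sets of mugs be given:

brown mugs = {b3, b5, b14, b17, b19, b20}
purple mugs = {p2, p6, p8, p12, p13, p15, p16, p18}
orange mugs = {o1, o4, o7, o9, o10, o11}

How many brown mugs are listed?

6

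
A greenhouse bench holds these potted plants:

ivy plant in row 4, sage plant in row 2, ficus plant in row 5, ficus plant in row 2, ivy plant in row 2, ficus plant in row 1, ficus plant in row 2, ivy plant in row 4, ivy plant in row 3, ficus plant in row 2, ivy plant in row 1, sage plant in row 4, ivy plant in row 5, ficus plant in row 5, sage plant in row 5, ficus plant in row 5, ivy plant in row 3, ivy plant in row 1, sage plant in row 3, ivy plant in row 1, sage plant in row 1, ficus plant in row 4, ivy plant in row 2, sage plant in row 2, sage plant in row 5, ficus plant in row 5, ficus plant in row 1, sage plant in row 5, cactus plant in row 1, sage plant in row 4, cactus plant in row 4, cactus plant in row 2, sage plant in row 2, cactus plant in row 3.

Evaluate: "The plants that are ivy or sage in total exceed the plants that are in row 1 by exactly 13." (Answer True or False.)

There are 20 plants that are ivy or sage.
There are 7 plants in row 1.
The claim requires 20 − 7 (= 13) to equal 13, which holds.

True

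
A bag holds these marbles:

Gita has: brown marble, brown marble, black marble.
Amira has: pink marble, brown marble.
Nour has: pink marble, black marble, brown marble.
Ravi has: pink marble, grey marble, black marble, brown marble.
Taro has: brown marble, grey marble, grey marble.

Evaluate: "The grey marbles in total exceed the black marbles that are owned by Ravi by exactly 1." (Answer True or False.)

grey marbles: 3.
black marbles owned by Ravi: 1.
The claim requires 3 − 1 (= 2) to equal 1, which does not hold.

False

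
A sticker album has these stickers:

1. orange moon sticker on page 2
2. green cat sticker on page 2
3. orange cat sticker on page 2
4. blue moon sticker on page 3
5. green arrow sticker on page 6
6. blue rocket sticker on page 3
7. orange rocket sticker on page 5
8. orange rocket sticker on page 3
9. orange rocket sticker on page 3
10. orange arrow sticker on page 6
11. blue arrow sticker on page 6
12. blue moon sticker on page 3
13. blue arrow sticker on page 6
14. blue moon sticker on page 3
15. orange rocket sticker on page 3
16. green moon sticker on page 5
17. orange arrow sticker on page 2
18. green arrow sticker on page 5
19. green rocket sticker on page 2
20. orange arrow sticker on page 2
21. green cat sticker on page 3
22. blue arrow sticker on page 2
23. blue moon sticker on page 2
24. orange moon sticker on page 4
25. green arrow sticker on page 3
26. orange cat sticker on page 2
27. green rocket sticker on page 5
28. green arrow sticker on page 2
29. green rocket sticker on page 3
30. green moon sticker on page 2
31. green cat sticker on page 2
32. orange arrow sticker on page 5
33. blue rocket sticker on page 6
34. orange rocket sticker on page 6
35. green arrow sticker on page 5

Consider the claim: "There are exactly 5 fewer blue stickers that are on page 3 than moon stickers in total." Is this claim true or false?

There are 4 blue stickers on page 3.
There are 8 moon stickers.
The claim requires 8 − 4 (= 4) to equal 5, which does not hold.

False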